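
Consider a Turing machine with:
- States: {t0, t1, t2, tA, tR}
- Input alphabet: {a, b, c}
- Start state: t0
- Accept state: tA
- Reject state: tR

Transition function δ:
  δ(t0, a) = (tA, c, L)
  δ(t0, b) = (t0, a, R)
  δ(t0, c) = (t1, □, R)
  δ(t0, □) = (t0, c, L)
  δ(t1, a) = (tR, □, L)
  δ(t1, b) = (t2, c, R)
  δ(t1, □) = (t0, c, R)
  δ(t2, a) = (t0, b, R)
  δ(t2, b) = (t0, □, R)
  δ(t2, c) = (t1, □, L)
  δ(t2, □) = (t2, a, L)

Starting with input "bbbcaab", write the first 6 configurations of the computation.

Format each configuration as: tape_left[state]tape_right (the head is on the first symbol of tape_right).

Transitions applied:
Step 1: δ(t0, b) = (t0, a, R)
Step 2: δ(t0, b) = (t0, a, R)
Step 3: δ(t0, b) = (t0, a, R)
Step 4: δ(t0, c) = (t1, □, R)
Step 5: δ(t1, a) = (tR, □, L)

The first 6 configurations are:
[t0]bbbcaab ⊢ a[t0]bbcaab ⊢ aa[t0]bcaab ⊢ aaa[t0]caab ⊢ aaa□[t1]aab ⊢ aaa[tR]□□ab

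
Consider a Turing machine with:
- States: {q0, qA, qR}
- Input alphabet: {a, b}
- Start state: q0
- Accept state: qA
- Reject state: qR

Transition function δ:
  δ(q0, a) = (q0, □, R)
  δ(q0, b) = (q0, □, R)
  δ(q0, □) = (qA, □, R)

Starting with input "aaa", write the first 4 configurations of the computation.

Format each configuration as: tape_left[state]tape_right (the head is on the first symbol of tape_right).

Transitions applied:
Step 1: δ(q0, a) = (q0, □, R)
Step 2: δ(q0, a) = (q0, □, R)
Step 3: δ(q0, a) = (q0, □, R)

The first 4 configurations are:
[q0]aaa ⊢ □[q0]aa ⊢ □□[q0]a ⊢ □□□[q0]□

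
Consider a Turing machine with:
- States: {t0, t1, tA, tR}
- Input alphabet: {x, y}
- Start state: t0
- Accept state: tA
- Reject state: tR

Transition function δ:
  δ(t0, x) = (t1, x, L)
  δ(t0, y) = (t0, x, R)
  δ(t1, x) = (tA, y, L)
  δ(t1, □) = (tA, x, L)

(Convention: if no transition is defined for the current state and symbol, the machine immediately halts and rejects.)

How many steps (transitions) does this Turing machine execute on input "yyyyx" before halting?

Execution trace:
Initial: [t0]yyyyx
Step 1: δ(t0, y) = (t0, x, R) → x[t0]yyyx
Step 2: δ(t0, y) = (t0, x, R) → xx[t0]yyx
Step 3: δ(t0, y) = (t0, x, R) → xxx[t0]yx
Step 4: δ(t0, y) = (t0, x, R) → xxxx[t0]x
Step 5: δ(t0, x) = (t1, x, L) → xxx[t1]xx
Step 6: δ(t1, x) = (tA, y, L) → xx[tA]xyx

The machine reaches the accept state tA and halts.

The machine executed 6 steps before halting.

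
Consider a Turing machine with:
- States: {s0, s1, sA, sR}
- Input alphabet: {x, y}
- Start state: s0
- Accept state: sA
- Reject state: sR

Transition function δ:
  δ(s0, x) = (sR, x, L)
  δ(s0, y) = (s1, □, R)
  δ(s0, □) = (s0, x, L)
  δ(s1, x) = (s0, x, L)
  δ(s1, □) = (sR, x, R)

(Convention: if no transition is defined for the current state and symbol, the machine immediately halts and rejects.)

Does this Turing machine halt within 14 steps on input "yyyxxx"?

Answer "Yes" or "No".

Execution trace:
Initial: [s0]yyyxxx
Step 1: δ(s0, y) = (s1, □, R) → □[s1]yyxxx

No transition is defined for δ(s1, y). By convention the machine halts and rejects.
The machine halted after 1 step (within the 14-step bound).

Answer: Yes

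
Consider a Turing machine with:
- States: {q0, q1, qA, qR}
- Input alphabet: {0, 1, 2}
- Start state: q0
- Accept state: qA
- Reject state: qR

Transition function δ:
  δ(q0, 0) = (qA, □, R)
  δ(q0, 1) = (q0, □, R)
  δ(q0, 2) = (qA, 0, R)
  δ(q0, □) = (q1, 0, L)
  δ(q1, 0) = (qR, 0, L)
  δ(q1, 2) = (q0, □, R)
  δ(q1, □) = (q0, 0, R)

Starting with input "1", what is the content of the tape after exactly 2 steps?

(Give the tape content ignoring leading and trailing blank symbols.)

Execution trace:
Initial: [q0]1
Step 1: δ(q0, 1) = (q0, □, R) → □[q0]□
Step 2: δ(q0, □) = (q1, 0, L) → [q1]□0

After 2 steps, the tape (ignoring leading/trailing blanks) is: 0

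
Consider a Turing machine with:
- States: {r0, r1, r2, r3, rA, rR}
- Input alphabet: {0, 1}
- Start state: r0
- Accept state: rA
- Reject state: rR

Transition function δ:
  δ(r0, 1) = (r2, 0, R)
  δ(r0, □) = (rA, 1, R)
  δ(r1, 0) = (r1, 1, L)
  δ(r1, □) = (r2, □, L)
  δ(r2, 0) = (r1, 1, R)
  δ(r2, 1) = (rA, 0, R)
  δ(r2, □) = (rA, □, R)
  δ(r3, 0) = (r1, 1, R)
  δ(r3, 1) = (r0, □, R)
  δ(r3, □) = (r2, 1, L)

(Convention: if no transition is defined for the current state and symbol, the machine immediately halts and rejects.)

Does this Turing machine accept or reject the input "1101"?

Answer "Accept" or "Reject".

Execution trace:
Initial: [r0]1101
Step 1: δ(r0, 1) = (r2, 0, R) → 0[r2]101
Step 2: δ(r2, 1) = (rA, 0, R) → 00[rA]01

The machine reaches the accept state rA and halts.

Answer: Accept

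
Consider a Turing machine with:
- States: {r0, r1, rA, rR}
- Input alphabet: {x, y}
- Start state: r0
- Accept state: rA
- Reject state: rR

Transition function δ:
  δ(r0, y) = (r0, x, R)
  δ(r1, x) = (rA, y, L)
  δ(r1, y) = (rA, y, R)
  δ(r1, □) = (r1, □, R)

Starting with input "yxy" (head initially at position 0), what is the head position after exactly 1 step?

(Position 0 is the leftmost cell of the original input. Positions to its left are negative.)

Execution trace (head position shown):
Step 0: [r0]yxy  (head at position 0)
Step 1: move right → x[r0]xy  (head at position 1)

After 1 step, the head is at position 1.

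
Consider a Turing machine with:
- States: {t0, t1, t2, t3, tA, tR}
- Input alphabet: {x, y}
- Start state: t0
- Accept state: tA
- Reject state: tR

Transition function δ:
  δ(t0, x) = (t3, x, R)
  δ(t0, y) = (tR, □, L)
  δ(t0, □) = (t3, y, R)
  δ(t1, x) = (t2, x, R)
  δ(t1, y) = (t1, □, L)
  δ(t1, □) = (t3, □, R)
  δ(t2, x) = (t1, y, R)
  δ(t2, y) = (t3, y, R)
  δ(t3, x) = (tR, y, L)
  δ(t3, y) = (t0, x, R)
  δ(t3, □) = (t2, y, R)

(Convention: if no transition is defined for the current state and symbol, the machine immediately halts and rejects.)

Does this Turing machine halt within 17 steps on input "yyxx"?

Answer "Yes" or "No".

Execution trace:
Initial: [t0]yyxx
Step 1: δ(t0, y) = (tR, □, L) → [tR]□□yxx

The machine reaches the reject state tR and halts.
The machine halted after 1 step (within the 17-step bound).

Answer: Yes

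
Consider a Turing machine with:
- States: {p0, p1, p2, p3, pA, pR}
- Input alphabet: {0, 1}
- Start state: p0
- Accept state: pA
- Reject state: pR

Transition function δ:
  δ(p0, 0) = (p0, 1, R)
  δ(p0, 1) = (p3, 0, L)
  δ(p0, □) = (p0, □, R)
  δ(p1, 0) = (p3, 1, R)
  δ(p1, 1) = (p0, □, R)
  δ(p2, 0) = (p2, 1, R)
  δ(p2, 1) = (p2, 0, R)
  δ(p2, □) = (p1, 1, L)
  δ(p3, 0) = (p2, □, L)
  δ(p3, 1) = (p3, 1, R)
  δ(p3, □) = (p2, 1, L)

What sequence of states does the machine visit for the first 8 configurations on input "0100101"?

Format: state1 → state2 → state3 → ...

Execution trace:
Initial: [p0]0100101
Step 1: δ(p0, 0) = (p0, 1, R) → 1[p0]100101
Step 2: δ(p0, 1) = (p3, 0, L) → [p3]1000101
Step 3: δ(p3, 1) = (p3, 1, R) → 1[p3]000101
Step 4: δ(p3, 0) = (p2, □, L) → [p2]1□00101
Step 5: δ(p2, 1) = (p2, 0, R) → 0[p2]□00101
Step 6: δ(p2, □) = (p1, 1, L) → [p1]0100101
Step 7: δ(p1, 0) = (p3, 1, R) → 1[p3]100101

State sequence: p0 → p0 → p3 → p3 → p2 → p2 → p1 → p3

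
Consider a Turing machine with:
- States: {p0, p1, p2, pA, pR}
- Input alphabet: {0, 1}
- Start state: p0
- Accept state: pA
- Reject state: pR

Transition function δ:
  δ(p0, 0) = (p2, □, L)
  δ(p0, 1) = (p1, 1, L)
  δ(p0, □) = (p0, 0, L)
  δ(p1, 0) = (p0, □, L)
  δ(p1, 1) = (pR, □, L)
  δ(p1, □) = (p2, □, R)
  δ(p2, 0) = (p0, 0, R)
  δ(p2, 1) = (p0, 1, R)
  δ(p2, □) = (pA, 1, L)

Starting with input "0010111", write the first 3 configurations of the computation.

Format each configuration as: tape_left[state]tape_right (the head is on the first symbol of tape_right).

Transitions applied:
Step 1: δ(p0, 0) = (p2, □, L)
Step 2: δ(p2, □) = (pA, 1, L)

The first 3 configurations are:
[p0]0010111 ⊢ [p2]□□010111 ⊢ [pA]□1□010111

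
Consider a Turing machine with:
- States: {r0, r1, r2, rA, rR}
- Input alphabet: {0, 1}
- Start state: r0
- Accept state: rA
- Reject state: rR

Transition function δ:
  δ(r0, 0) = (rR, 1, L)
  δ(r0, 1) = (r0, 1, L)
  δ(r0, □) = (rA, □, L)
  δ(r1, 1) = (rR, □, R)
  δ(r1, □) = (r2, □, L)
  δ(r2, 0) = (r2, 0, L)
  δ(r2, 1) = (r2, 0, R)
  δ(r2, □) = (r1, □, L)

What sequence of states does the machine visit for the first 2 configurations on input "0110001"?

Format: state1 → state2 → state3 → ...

Execution trace:
Initial: [r0]0110001
Step 1: δ(r0, 0) = (rR, 1, L) → [rR]□1110001

The machine reaches the reject state rR and halts.

State sequence: r0 → rR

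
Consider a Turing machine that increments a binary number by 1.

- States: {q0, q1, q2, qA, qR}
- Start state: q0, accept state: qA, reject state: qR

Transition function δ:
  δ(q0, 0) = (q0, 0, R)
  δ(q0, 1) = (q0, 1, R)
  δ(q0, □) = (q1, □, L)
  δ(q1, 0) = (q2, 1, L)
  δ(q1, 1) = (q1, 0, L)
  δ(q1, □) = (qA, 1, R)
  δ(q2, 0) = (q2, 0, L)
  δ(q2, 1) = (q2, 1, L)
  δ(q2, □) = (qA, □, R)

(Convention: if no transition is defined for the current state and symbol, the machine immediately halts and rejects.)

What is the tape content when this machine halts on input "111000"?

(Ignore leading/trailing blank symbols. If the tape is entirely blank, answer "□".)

Execution trace:
Initial: [q0]111000
Step 1: δ(q0, 1) = (q0, 1, R) → 1[q0]11000
Step 2: δ(q0, 1) = (q0, 1, R) → 11[q0]1000
Step 3: δ(q0, 1) = (q0, 1, R) → 111[q0]000
Step 4: δ(q0, 0) = (q0, 0, R) → 1110[q0]00
Step 5: δ(q0, 0) = (q0, 0, R) → 11100[q0]0
Step 6: δ(q0, 0) = (q0, 0, R) → 111000[q0]□
Step 7: δ(q0, □) = (q1, □, L) → 11100[q1]0□
Step 8: δ(q1, 0) = (q2, 1, L) → 1110[q2]01□
Step 9: δ(q2, 0) = (q2, 0, L) → 111[q2]001□
Step 10: δ(q2, 0) = (q2, 0, L) → 11[q2]1001□
Step 11: δ(q2, 1) = (q2, 1, L) → 1[q2]11001□
Step 12: δ(q2, 1) = (q2, 1, L) → [q2]111001□
Step 13: δ(q2, 1) = (q2, 1, L) → [q2]□111001□
Step 14: δ(q2, □) = (qA, □, R) → □[qA]111001□

The machine reaches the accept state qA and halts.

Final tape (ignoring leading/trailing blanks): 111001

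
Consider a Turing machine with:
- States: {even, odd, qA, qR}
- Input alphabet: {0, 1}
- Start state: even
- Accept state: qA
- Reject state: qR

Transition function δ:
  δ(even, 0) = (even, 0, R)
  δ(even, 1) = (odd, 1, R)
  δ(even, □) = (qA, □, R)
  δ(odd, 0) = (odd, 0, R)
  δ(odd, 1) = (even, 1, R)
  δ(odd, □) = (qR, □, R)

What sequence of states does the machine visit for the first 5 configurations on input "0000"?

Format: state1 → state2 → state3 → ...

Execution trace:
Initial: [even]0000
Step 1: δ(even, 0) = (even, 0, R) → 0[even]000
Step 2: δ(even, 0) = (even, 0, R) → 00[even]00
Step 3: δ(even, 0) = (even, 0, R) → 000[even]0
Step 4: δ(even, 0) = (even, 0, R) → 0000[even]□

State sequence: even → even → even → even → even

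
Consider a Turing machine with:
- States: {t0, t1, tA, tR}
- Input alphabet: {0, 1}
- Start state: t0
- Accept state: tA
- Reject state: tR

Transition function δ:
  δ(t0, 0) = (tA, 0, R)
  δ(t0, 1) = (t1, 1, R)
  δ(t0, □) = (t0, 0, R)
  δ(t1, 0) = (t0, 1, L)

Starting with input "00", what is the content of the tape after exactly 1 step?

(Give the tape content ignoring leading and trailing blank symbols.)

Execution trace:
Initial: [t0]00
Step 1: δ(t0, 0) = (tA, 0, R) → 0[tA]0

The machine reaches the accept state tA and halts.

After 1 step, the tape (ignoring leading/trailing blanks) is: 00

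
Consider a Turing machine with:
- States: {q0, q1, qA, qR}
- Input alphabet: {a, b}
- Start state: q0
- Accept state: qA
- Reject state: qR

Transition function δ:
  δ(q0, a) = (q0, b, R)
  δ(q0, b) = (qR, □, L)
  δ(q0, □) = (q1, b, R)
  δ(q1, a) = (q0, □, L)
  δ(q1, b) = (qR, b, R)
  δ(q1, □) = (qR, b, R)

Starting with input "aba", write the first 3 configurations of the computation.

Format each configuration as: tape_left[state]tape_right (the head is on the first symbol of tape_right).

Transitions applied:
Step 1: δ(q0, a) = (q0, b, R)
Step 2: δ(q0, b) = (qR, □, L)

The first 3 configurations are:
[q0]aba ⊢ b[q0]ba ⊢ [qR]b□a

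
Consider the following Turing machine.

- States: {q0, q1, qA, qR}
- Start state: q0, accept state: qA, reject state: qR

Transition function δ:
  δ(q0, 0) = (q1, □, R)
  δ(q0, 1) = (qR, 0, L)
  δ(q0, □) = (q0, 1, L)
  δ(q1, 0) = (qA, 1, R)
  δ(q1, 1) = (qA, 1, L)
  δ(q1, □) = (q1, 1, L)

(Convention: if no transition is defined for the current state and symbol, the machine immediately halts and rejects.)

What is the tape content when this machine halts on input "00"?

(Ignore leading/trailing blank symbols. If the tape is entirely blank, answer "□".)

Execution trace:
Initial: [q0]00
Step 1: δ(q0, 0) = (q1, □, R) → □[q1]0
Step 2: δ(q1, 0) = (qA, 1, R) → □1[qA]□

The machine reaches the accept state qA and halts.

Final tape (ignoring leading/trailing blanks): 1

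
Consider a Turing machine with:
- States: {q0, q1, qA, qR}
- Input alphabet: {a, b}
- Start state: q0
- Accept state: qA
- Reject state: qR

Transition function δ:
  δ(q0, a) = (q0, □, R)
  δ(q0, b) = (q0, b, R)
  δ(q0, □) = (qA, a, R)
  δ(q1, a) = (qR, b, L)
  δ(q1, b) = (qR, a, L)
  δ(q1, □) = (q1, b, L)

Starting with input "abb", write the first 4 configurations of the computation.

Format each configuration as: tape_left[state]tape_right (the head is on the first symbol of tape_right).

Transitions applied:
Step 1: δ(q0, a) = (q0, □, R)
Step 2: δ(q0, b) = (q0, b, R)
Step 3: δ(q0, b) = (q0, b, R)

The first 4 configurations are:
[q0]abb ⊢ □[q0]bb ⊢ □b[q0]b ⊢ □bb[q0]□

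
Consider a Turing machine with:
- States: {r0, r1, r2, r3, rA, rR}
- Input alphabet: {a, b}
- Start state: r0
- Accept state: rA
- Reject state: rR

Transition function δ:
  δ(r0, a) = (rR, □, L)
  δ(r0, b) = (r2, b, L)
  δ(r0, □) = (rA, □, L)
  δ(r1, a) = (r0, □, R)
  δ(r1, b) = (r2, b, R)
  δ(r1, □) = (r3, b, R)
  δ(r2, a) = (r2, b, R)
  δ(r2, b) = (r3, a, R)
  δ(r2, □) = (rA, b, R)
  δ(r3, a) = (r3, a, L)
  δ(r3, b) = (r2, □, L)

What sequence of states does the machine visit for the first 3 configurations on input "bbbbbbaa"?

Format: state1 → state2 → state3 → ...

Execution trace:
Initial: [r0]bbbbbbaa
Step 1: δ(r0, b) = (r2, b, L) → [r2]□bbbbbbaa
Step 2: δ(r2, □) = (rA, b, R) → b[rA]bbbbbbaa

The machine reaches the accept state rA and halts.

State sequence: r0 → r2 → rA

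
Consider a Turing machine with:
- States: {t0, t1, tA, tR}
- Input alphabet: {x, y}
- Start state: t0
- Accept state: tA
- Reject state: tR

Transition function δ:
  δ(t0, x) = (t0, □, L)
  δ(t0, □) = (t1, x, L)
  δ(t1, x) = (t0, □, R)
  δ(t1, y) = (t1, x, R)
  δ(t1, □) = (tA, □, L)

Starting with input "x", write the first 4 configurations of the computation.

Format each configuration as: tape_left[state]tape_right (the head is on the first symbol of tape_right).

Transitions applied:
Step 1: δ(t0, x) = (t0, □, L)
Step 2: δ(t0, □) = (t1, x, L)
Step 3: δ(t1, □) = (tA, □, L)

The first 4 configurations are:
[t0]x ⊢ [t0]□□ ⊢ [t1]□x□ ⊢ [tA]□□x□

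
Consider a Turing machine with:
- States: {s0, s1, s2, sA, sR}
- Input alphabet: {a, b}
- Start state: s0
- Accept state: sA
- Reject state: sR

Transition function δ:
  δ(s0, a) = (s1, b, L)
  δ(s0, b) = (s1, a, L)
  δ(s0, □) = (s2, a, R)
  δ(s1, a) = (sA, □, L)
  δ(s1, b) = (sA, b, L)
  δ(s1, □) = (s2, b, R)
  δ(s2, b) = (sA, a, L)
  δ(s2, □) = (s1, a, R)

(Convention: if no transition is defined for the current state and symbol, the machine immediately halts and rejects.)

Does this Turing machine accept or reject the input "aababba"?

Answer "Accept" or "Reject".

Execution trace:
Initial: [s0]aababba
Step 1: δ(s0, a) = (s1, b, L) → [s1]□bababba
Step 2: δ(s1, □) = (s2, b, R) → b[s2]bababba
Step 3: δ(s2, b) = (sA, a, L) → [sA]baababba

The machine reaches the accept state sA and halts.

Answer: Accept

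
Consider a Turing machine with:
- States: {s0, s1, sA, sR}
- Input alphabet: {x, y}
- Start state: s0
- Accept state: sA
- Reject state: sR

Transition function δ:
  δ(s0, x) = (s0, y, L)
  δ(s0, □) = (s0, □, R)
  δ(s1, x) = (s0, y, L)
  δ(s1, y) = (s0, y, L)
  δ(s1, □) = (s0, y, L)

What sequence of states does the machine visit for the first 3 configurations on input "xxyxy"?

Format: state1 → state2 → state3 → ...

Execution trace:
Initial: [s0]xxyxy
Step 1: δ(s0, x) = (s0, y, L) → [s0]□yxyxy
Step 2: δ(s0, □) = (s0, □, R) → □[s0]yxyxy

No transition is defined for δ(s0, y). By convention the machine halts and rejects.

State sequence: s0 → s0 → s0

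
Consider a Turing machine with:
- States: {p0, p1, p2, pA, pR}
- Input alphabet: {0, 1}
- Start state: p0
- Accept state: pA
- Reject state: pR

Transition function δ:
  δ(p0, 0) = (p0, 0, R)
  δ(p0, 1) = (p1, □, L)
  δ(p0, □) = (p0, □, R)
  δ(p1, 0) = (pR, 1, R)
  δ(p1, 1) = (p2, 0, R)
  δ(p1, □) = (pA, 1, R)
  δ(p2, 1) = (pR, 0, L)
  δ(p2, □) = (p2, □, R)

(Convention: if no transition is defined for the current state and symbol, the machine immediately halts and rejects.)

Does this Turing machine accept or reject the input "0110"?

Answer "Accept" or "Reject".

Execution trace:
Initial: [p0]0110
Step 1: δ(p0, 0) = (p0, 0, R) → 0[p0]110
Step 2: δ(p0, 1) = (p1, □, L) → [p1]0□10
Step 3: δ(p1, 0) = (pR, 1, R) → 1[pR]□10

The machine reaches the reject state pR and halts.

Answer: Reject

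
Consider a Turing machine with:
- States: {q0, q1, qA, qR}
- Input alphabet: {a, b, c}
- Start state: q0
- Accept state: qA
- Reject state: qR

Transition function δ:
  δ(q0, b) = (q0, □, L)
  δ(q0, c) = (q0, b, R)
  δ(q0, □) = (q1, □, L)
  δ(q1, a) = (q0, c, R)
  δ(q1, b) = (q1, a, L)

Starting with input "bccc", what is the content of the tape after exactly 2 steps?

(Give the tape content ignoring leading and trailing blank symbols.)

Execution trace:
Initial: [q0]bccc
Step 1: δ(q0, b) = (q0, □, L) → [q0]□□ccc
Step 2: δ(q0, □) = (q1, □, L) → [q1]□□□ccc

No transition is defined for δ(q1, □). By convention the machine halts and rejects.

After 2 steps, the tape (ignoring leading/trailing blanks) is: ccc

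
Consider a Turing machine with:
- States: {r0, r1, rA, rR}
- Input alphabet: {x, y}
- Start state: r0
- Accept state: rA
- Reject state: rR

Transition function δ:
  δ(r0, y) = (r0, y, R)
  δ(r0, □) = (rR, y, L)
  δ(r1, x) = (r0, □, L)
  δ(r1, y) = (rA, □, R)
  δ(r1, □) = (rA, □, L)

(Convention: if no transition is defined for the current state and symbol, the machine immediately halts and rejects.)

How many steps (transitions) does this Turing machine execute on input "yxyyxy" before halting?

Execution trace:
Initial: [r0]yxyyxy
Step 1: δ(r0, y) = (r0, y, R) → y[r0]xyyxy

No transition is defined for δ(r0, x). By convention the machine halts and rejects.

The machine executed 1 step before halting.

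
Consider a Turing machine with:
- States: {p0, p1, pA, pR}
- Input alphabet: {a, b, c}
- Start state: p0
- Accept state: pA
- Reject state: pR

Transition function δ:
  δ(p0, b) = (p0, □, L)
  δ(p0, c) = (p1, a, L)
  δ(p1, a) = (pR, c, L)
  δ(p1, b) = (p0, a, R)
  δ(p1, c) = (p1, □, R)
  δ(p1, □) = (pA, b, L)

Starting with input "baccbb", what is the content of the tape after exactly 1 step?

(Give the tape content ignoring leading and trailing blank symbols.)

Execution trace:
Initial: [p0]baccbb
Step 1: δ(p0, b) = (p0, □, L) → [p0]□□accbb

No transition is defined for δ(p0, □). By convention the machine halts and rejects.

After 1 step, the tape (ignoring leading/trailing blanks) is: accbb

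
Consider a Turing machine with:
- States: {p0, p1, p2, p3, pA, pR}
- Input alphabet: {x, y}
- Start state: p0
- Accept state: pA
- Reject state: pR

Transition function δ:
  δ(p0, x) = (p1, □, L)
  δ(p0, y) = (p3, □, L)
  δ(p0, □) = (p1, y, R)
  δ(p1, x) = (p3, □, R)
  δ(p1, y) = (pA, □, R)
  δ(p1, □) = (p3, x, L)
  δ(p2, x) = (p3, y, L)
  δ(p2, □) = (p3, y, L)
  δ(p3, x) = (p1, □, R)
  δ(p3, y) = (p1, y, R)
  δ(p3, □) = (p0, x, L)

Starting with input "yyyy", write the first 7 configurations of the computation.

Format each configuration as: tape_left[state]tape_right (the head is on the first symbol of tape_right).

Transitions applied:
Step 1: δ(p0, y) = (p3, □, L)
Step 2: δ(p3, □) = (p0, x, L)
Step 3: δ(p0, □) = (p1, y, R)
Step 4: δ(p1, x) = (p3, □, R)
Step 5: δ(p3, □) = (p0, x, L)
Step 6: δ(p0, □) = (p1, y, R)

The first 7 configurations are:
[p0]yyyy ⊢ [p3]□□yyy ⊢ [p0]□x□yyy ⊢ y[p1]x□yyy ⊢ y□[p3]□yyy ⊢ y[p0]□xyyy ⊢ yy[p1]xyyy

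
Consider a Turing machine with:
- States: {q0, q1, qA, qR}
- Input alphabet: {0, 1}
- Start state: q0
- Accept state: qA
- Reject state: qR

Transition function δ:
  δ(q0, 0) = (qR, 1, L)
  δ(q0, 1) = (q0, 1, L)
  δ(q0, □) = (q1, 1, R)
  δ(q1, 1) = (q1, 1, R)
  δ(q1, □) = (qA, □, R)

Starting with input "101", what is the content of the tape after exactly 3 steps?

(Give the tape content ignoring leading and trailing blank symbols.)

Execution trace:
Initial: [q0]101
Step 1: δ(q0, 1) = (q0, 1, L) → [q0]□101
Step 2: δ(q0, □) = (q1, 1, R) → 1[q1]101
Step 3: δ(q1, 1) = (q1, 1, R) → 11[q1]01

No transition is defined for δ(q1, 0). By convention the machine halts and rejects.

After 3 steps, the tape (ignoring leading/trailing blanks) is: 1101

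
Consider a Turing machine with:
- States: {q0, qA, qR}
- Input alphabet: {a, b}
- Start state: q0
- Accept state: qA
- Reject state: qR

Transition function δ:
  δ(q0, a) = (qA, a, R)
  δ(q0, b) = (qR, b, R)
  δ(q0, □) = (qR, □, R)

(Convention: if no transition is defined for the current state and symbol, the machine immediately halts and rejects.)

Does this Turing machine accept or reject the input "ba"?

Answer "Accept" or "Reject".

Execution trace:
Initial: [q0]ba
Step 1: δ(q0, b) = (qR, b, R) → b[qR]a

The machine reaches the reject state qR and halts.

Answer: Reject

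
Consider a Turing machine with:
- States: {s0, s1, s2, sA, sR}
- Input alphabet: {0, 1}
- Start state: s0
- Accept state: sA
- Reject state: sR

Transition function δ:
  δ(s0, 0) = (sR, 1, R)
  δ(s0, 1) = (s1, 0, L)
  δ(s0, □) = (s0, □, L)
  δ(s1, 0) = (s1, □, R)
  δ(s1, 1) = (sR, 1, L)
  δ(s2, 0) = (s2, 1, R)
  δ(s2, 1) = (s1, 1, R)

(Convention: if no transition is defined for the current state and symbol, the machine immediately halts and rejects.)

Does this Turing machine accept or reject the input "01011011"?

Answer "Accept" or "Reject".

Execution trace:
Initial: [s0]01011011
Step 1: δ(s0, 0) = (sR, 1, R) → 1[sR]1011011

The machine reaches the reject state sR and halts.

Answer: Reject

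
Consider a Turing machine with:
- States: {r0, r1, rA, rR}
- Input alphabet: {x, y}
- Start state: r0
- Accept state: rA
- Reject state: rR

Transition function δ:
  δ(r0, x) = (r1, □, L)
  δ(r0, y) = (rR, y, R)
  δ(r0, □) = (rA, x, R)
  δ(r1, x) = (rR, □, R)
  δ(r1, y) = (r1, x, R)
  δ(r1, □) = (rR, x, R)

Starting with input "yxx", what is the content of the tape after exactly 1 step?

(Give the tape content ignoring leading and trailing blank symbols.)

Execution trace:
Initial: [r0]yxx
Step 1: δ(r0, y) = (rR, y, R) → y[rR]xx

The machine reaches the reject state rR and halts.

After 1 step, the tape (ignoring leading/trailing blanks) is: yxx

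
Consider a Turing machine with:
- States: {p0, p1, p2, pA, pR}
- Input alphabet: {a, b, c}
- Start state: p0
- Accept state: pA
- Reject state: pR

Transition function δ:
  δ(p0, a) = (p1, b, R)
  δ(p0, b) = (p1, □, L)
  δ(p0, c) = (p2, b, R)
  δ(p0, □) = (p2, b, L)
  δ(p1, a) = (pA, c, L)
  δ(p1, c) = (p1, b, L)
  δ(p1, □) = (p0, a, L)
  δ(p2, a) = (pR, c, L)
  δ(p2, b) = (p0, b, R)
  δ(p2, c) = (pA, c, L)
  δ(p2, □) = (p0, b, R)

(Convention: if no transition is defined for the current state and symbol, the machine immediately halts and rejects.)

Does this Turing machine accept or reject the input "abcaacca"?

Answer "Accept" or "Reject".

Execution trace:
Initial: [p0]abcaacca
Step 1: δ(p0, a) = (p1, b, R) → b[p1]bcaacca

No transition is defined for δ(p1, b). By convention the machine halts and rejects.

Answer: Reject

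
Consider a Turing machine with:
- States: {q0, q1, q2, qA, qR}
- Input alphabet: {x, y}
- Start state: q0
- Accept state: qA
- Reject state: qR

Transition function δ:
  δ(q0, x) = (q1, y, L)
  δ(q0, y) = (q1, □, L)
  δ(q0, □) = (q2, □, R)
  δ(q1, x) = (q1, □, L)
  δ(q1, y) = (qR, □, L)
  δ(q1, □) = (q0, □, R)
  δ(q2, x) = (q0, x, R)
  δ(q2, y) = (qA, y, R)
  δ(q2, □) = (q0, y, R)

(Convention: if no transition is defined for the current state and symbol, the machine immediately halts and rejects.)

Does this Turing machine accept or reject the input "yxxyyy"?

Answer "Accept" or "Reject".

Execution trace:
Initial: [q0]yxxyyy
Step 1: δ(q0, y) = (q1, □, L) → [q1]□□xxyyy
Step 2: δ(q1, □) = (q0, □, R) → □[q0]□xxyyy
Step 3: δ(q0, □) = (q2, □, R) → □□[q2]xxyyy
Step 4: δ(q2, x) = (q0, x, R) → □□x[q0]xyyy
Step 5: δ(q0, x) = (q1, y, L) → □□[q1]xyyyy
Step 6: δ(q1, x) = (q1, □, L) → □[q1]□□yyyy
Step 7: δ(q1, □) = (q0, □, R) → □□[q0]□yyyy
Step 8: δ(q0, □) = (q2, □, R) → □□□[q2]yyyy
Step 9: δ(q2, y) = (qA, y, R) → □□□y[qA]yyy

The machine reaches the accept state qA and halts.

Answer: Accept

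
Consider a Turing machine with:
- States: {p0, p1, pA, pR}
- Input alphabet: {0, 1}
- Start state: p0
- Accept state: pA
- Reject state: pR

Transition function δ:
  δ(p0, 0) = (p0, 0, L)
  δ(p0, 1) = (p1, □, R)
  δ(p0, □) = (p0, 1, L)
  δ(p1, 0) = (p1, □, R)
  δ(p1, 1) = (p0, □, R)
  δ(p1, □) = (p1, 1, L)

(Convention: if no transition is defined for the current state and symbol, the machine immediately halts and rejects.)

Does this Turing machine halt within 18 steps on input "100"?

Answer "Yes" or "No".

Execution trace:
Initial: [p0]100
Step 1: δ(p0, 1) = (p1, □, R) → □[p1]00
Step 2: δ(p1, 0) = (p1, □, R) → □□[p1]0
Step 3: δ(p1, 0) = (p1, □, R) → □□□[p1]□
Step 4: δ(p1, □) = (p1, 1, L) → □□[p1]□1
Step 5: δ(p1, □) = (p1, 1, L) → □[p1]□11
Step 6: δ(p1, □) = (p1, 1, L) → [p1]□111
Step 7: δ(p1, □) = (p1, 1, L) → [p1]□1111
Step 8: δ(p1, □) = (p1, 1, L) → [p1]□11111
Step 9: δ(p1, □) = (p1, 1, L) → [p1]□111111
Step 10: δ(p1, □) = (p1, 1, L) → [p1]□1111111
Step 11: δ(p1, □) = (p1, 1, L) → [p1]□11111111
Step 12: δ(p1, □) = (p1, 1, L) → [p1]□111111111
Step 13: δ(p1, □) = (p1, 1, L) → [p1]□1111111111
Step 14: δ(p1, □) = (p1, 1, L) → [p1]□11111111111
Step 15: δ(p1, □) = (p1, 1, L) → [p1]□111111111111
Step 16: δ(p1, □) = (p1, 1, L) → [p1]□1111111111111
Step 17: δ(p1, □) = (p1, 1, L) → [p1]□11111111111111
Step 18: δ(p1, □) = (p1, 1, L) → [p1]□111111111111111

The machine has not reached a halting state after 18 steps.
The machine did not halt within the 18-step bound.

Answer: No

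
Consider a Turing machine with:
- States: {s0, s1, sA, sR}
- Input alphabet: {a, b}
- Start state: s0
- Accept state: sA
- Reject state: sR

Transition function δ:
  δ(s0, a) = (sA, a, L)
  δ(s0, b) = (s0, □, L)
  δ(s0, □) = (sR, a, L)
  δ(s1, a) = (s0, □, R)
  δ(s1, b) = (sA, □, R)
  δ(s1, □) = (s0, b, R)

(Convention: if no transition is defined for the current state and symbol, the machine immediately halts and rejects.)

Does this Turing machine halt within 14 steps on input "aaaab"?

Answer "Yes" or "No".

Execution trace:
Initial: [s0]aaaab
Step 1: δ(s0, a) = (sA, a, L) → [sA]□aaaab

The machine reaches the accept state sA and halts.
The machine halted after 1 step (within the 14-step bound).

Answer: Yes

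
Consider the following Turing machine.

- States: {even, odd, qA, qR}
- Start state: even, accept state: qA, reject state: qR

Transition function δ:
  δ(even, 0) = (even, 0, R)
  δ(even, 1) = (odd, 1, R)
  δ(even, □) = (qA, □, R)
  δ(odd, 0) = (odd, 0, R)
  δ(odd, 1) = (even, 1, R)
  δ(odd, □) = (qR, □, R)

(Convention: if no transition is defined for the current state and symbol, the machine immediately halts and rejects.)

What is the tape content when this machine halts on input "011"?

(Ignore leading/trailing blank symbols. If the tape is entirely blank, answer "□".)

Execution trace:
Initial: [even]011
Step 1: δ(even, 0) = (even, 0, R) → 0[even]11
Step 2: δ(even, 1) = (odd, 1, R) → 01[odd]1
Step 3: δ(odd, 1) = (even, 1, R) → 011[even]□
Step 4: δ(even, □) = (qA, □, R) → 011□[qA]□

The machine reaches the accept state qA and halts.

Final tape (ignoring leading/trailing blanks): 011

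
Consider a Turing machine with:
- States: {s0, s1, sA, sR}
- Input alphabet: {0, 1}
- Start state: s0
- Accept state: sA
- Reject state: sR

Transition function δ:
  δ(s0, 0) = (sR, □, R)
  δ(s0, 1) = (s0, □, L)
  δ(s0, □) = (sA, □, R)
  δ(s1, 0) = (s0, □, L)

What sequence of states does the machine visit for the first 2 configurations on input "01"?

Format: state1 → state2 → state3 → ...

Execution trace:
Initial: [s0]01
Step 1: δ(s0, 0) = (sR, □, R) → □[sR]1

The machine reaches the reject state sR and halts.

State sequence: s0 → sR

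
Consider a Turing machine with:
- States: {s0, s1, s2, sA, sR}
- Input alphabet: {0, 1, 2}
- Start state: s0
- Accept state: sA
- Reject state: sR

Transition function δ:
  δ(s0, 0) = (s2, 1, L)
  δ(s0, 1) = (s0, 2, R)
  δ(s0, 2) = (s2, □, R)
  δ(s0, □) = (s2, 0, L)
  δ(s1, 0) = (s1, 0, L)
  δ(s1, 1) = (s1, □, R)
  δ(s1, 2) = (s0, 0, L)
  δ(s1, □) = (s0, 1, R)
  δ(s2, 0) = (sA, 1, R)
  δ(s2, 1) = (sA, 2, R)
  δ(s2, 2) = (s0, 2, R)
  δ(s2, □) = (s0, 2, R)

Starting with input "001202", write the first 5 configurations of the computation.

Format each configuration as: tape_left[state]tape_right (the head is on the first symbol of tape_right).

Transitions applied:
Step 1: δ(s0, 0) = (s2, 1, L)
Step 2: δ(s2, □) = (s0, 2, R)
Step 3: δ(s0, 1) = (s0, 2, R)
Step 4: δ(s0, 0) = (s2, 1, L)

The first 5 configurations are:
[s0]001202 ⊢ [s2]□101202 ⊢ 2[s0]101202 ⊢ 22[s0]01202 ⊢ 2[s2]211202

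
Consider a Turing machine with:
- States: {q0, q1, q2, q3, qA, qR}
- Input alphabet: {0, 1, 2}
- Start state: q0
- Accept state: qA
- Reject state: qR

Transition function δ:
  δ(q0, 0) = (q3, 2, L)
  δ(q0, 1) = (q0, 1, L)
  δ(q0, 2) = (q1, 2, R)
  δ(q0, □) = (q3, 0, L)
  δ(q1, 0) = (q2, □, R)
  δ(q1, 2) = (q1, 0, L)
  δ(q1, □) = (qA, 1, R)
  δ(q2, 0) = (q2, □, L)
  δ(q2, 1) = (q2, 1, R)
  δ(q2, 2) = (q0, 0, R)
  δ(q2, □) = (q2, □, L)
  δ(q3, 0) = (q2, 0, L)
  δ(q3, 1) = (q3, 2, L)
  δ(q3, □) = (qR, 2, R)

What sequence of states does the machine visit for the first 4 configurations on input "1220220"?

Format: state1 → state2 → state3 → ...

Execution trace:
Initial: [q0]1220220
Step 1: δ(q0, 1) = (q0, 1, L) → [q0]□1220220
Step 2: δ(q0, □) = (q3, 0, L) → [q3]□01220220
Step 3: δ(q3, □) = (qR, 2, R) → 2[qR]01220220

The machine reaches the reject state qR and halts.

State sequence: q0 → q0 → q3 → qR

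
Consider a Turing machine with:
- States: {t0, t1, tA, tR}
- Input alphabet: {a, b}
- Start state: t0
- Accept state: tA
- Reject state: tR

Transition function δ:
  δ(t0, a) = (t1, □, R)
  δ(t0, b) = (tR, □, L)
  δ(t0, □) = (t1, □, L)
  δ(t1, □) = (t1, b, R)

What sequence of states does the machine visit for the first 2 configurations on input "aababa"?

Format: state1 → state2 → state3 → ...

Execution trace:
Initial: [t0]aababa
Step 1: δ(t0, a) = (t1, □, R) → □[t1]ababa

No transition is defined for δ(t1, a). By convention the machine halts and rejects.

State sequence: t0 → t1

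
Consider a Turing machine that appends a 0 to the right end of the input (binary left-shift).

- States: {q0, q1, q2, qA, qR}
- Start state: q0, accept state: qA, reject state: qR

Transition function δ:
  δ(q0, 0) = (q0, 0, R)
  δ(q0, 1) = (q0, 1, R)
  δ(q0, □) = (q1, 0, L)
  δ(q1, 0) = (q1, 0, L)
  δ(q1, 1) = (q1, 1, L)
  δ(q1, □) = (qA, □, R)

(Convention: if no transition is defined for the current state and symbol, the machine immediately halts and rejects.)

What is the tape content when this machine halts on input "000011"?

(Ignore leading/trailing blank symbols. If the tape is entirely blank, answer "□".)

Execution trace:
Initial: [q0]000011
Step 1: δ(q0, 0) = (q0, 0, R) → 0[q0]00011
Step 2: δ(q0, 0) = (q0, 0, R) → 00[q0]0011
Step 3: δ(q0, 0) = (q0, 0, R) → 000[q0]011
Step 4: δ(q0, 0) = (q0, 0, R) → 0000[q0]11
Step 5: δ(q0, 1) = (q0, 1, R) → 00001[q0]1
Step 6: δ(q0, 1) = (q0, 1, R) → 000011[q0]□
Step 7: δ(q0, □) = (q1, 0, L) → 00001[q1]10
Step 8: δ(q1, 1) = (q1, 1, L) → 0000[q1]110
Step 9: δ(q1, 1) = (q1, 1, L) → 000[q1]0110
Step 10: δ(q1, 0) = (q1, 0, L) → 00[q1]00110
Step 11: δ(q1, 0) = (q1, 0, L) → 0[q1]000110
Step 12: δ(q1, 0) = (q1, 0, L) → [q1]0000110
Step 13: δ(q1, 0) = (q1, 0, L) → [q1]□0000110
Step 14: δ(q1, □) = (qA, □, R) → □[qA]0000110

The machine reaches the accept state qA and halts.

Final tape (ignoring leading/trailing blanks): 0000110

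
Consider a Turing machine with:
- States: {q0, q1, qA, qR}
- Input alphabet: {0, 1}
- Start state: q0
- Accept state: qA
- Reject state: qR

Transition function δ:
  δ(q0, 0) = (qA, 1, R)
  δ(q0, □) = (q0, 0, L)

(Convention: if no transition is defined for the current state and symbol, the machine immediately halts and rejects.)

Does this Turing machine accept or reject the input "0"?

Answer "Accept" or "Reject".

Execution trace:
Initial: [q0]0
Step 1: δ(q0, 0) = (qA, 1, R) → 1[qA]□

The machine reaches the accept state qA and halts.

Answer: Accept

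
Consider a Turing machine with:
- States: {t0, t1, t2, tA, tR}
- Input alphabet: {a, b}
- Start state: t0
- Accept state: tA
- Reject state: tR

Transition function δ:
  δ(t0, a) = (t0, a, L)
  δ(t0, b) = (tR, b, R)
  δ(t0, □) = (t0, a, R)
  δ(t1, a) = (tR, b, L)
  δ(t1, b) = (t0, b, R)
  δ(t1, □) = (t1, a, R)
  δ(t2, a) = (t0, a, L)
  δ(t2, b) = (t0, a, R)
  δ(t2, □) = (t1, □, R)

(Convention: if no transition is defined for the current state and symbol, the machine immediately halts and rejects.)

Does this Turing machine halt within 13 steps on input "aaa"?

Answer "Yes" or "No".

Execution trace:
Initial: [t0]aaa
Step 1: δ(t0, a) = (t0, a, L) → [t0]□aaa
Step 2: δ(t0, □) = (t0, a, R) → a[t0]aaa
Step 3: δ(t0, a) = (t0, a, L) → [t0]aaaa
Step 4: δ(t0, a) = (t0, a, L) → [t0]□aaaa
Step 5: δ(t0, □) = (t0, a, R) → a[t0]aaaa
Step 6: δ(t0, a) = (t0, a, L) → [t0]aaaaa
Step 7: δ(t0, a) = (t0, a, L) → [t0]□aaaaa
Step 8: δ(t0, □) = (t0, a, R) → a[t0]aaaaa
Step 9: δ(t0, a) = (t0, a, L) → [t0]aaaaaa
Step 10: δ(t0, a) = (t0, a, L) → [t0]□aaaaaa
Step 11: δ(t0, □) = (t0, a, R) → a[t0]aaaaaa
Step 12: δ(t0, a) = (t0, a, L) → [t0]aaaaaaa
Step 13: δ(t0, a) = (t0, a, L) → [t0]□aaaaaaa

The machine has not reached a halting state after 13 steps.
The machine did not halt within the 13-step bound.

Answer: No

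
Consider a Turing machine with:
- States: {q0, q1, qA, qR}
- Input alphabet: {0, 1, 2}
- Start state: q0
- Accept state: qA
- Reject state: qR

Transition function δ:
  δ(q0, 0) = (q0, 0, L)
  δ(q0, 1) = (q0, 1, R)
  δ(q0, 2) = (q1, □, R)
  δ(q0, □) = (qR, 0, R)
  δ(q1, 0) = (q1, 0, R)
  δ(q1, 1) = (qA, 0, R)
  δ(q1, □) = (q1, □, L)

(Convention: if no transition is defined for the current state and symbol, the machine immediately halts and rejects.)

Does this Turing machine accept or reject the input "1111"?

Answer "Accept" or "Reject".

Execution trace:
Initial: [q0]1111
Step 1: δ(q0, 1) = (q0, 1, R) → 1[q0]111
Step 2: δ(q0, 1) = (q0, 1, R) → 11[q0]11
Step 3: δ(q0, 1) = (q0, 1, R) → 111[q0]1
Step 4: δ(q0, 1) = (q0, 1, R) → 1111[q0]□
Step 5: δ(q0, □) = (qR, 0, R) → 11110[qR]□

The machine reaches the reject state qR and halts.

Answer: Reject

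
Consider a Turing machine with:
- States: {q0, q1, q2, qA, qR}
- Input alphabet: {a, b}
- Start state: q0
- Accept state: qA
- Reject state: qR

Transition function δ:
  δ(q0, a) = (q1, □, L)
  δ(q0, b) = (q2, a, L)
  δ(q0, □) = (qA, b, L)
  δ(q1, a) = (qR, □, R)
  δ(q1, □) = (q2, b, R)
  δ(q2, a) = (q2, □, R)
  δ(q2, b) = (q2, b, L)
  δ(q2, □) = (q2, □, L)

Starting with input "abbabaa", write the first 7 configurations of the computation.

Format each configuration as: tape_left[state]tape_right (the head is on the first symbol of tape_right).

Transitions applied:
Step 1: δ(q0, a) = (q1, □, L)
Step 2: δ(q1, □) = (q2, b, R)
Step 3: δ(q2, □) = (q2, □, L)
Step 4: δ(q2, b) = (q2, b, L)
Step 5: δ(q2, □) = (q2, □, L)
Step 6: δ(q2, □) = (q2, □, L)

The first 7 configurations are:
[q0]abbabaa ⊢ [q1]□□bbabaa ⊢ b[q2]□bbabaa ⊢ [q2]b□bbabaa ⊢ [q2]□b□bbabaa ⊢ [q2]□□b□bbabaa ⊢ [q2]□□□b□bbabaa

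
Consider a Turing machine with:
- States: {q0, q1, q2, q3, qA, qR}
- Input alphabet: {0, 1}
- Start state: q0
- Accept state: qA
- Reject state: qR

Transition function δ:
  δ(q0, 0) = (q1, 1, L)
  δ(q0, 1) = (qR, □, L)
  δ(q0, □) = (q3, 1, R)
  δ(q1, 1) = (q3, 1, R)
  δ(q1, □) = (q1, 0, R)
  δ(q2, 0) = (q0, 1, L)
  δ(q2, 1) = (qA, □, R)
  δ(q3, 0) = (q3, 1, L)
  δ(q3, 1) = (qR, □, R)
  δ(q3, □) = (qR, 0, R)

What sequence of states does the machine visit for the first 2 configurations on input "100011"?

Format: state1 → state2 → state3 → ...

Execution trace:
Initial: [q0]100011
Step 1: δ(q0, 1) = (qR, □, L) → [qR]□□00011

The machine reaches the reject state qR and halts.

State sequence: q0 → qR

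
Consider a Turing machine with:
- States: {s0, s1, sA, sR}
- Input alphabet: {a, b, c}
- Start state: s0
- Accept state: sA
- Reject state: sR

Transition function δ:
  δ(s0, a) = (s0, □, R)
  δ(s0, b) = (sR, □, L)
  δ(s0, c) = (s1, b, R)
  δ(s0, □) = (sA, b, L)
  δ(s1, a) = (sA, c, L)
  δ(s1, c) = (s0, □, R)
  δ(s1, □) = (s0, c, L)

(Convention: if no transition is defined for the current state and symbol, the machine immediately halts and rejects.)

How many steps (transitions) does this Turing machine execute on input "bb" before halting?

Execution trace:
Initial: [s0]bb
Step 1: δ(s0, b) = (sR, □, L) → [sR]□□b

The machine reaches the reject state sR and halts.

The machine executed 1 step before halting.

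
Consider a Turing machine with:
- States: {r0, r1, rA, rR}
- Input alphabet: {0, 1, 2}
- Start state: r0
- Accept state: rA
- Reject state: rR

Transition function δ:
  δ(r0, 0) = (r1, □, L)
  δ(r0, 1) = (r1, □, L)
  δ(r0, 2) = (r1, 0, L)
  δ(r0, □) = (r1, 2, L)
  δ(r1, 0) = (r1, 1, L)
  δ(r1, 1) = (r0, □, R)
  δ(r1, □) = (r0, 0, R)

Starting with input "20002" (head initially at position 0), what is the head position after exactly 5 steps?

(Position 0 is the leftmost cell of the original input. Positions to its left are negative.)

Execution trace (head position shown):
Step 0: [r0]20002  (head at position 0)
Step 1: move left → [r1]□00002  (head at position -1)
Step 2: move right → 0[r0]00002  (head at position 0)
Step 3: move left → [r1]0□0002  (head at position -1)
Step 4: move left → [r1]□1□0002  (head at position -2)
Step 5: move right → 0[r0]1□0002  (head at position -1)

After 5 steps, the head is at position -1.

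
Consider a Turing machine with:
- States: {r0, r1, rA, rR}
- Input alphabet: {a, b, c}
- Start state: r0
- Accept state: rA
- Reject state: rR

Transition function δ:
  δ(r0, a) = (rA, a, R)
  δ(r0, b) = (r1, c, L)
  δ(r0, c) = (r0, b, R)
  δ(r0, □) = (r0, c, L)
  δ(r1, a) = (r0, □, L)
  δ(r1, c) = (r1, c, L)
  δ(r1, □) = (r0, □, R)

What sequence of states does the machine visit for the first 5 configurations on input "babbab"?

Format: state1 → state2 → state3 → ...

Execution trace:
Initial: [r0]babbab
Step 1: δ(r0, b) = (r1, c, L) → [r1]□cabbab
Step 2: δ(r1, □) = (r0, □, R) → □[r0]cabbab
Step 3: δ(r0, c) = (r0, b, R) → □b[r0]abbab
Step 4: δ(r0, a) = (rA, a, R) → □ba[rA]bbab

The machine reaches the accept state rA and halts.

State sequence: r0 → r1 → r0 → r0 → rA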